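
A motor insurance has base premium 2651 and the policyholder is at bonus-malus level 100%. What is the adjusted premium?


adjusted = base * BM_level / 100
= 2651 * 100 / 100
= 2651 * 1.0
= 2651.0


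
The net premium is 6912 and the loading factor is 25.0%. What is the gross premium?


Gross = net * (1 + loading)
= 6912 * (1 + 0.25)
= 6912 * 1.25
= 8640.0


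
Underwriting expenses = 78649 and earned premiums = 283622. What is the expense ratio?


Expense ratio = expenses / premiums
= 78649 / 283622
= 0.2773


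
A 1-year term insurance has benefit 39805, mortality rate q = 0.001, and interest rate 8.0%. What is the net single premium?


NSP = benefit * q * v
v = 1/(1+i) = 0.925926
NSP = 39805 * 0.001 * 0.925926
= 36.8565


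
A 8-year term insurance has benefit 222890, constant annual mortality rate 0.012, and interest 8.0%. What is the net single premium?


NSP = benefit * sum_{k=0}^{n-1} k_p_x * q * v^(k+1)
With constant q=0.012, v=0.925926
Sum = 0.066453
NSP = 222890 * 0.066453
= 14811.6239


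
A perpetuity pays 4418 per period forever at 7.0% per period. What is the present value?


PV = PMT / i
= 4418 / 0.07
= 63114.2857


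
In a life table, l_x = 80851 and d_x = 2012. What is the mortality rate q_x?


q_x = d_x / l_x
= 2012 / 80851
= 0.0249


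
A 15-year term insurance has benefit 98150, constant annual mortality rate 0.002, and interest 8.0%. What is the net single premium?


NSP = benefit * sum_{k=0}^{n-1} k_p_x * q * v^(k+1)
With constant q=0.002, v=0.925926
Sum = 0.016929
NSP = 98150 * 0.016929
= 1661.5701


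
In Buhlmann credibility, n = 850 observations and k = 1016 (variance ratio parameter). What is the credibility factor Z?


Z = n / (n + k)
= 850 / (850 + 1016)
= 850 / 1866
= 0.4555


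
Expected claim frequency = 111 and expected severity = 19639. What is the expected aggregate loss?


E[S] = E[N] * E[X]
= 111 * 19639
= 2.1799e+06


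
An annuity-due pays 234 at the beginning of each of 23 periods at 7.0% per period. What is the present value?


PV_due = PMT * (1-(1+i)^(-n))/i * (1+i)
PV_immediate = 2637.6918
PV_due = 2637.6918 * 1.07
= 2822.3303


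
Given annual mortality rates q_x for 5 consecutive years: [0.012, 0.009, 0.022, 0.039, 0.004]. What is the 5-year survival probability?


p_k = 1 - q_k for each year
Survival = product of (1 - q_k)
= 0.988 * 0.991 * 0.978 * 0.961 * 0.996
= 0.9165


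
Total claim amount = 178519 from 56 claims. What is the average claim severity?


severity = total / number
= 178519 / 56
= 3187.8393


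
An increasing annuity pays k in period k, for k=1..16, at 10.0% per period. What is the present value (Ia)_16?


(Ia)_n = sum_{k=1}^{n} k * v^k, v = 1/(1+i)
v = 0.909091
Sum computed term by term:
(Ia)_16 = 51.2401


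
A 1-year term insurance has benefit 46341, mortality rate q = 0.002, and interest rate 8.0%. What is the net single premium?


NSP = benefit * q * v
v = 1/(1+i) = 0.925926
NSP = 46341 * 0.002 * 0.925926
= 85.8167


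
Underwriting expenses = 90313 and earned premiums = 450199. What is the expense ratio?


Expense ratio = expenses / premiums
= 90313 / 450199
= 0.2006


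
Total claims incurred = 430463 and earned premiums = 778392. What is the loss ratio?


Loss ratio = claims / premiums
= 430463 / 778392
= 0.553


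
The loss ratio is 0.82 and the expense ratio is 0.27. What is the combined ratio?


Combined ratio = loss ratio + expense ratio
= 0.82 + 0.27
= 1.09


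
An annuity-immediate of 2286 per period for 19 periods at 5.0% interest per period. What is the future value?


FV = PMT * ((1+i)^n - 1) / i
= 2286 * ((1.05)^19 - 1) / 0.05
= 2286 * (2.52695 - 1) / 0.05
= 69812.1629


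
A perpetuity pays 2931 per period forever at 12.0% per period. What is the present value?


PV = PMT / i
= 2931 / 0.12
= 24425.0


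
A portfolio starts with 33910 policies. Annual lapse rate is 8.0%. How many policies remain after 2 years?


remaining = initial * (1 - lapse)^years
= 33910 * (1 - 0.08)^2
= 33910 * 0.8464
= 28701.424


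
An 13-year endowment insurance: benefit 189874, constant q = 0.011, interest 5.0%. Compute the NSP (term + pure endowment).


Term component = 18513.5382
Pure endowment = 13_p_x * v^13 * benefit = 0.866068 * 0.530321 * 189874 = 87208.0152
NSP = 105721.5535


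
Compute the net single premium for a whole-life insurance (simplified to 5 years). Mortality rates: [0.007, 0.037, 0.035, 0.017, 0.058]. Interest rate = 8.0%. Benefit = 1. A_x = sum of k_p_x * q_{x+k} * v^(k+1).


v = 0.925926
Year 0: k_p_x=1.0, q=0.007, term=0.006481
Year 1: k_p_x=0.993, q=0.037, term=0.031499
Year 2: k_p_x=0.956259, q=0.035, term=0.026569
Year 3: k_p_x=0.92279, q=0.017, term=0.011531
Year 4: k_p_x=0.907103, q=0.058, term=0.035807
A_x = 0.1119


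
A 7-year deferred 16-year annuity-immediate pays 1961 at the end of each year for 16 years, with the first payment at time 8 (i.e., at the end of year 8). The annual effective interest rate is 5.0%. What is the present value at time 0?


PV at time 7 of the 16-year annuity-immediate:
a_n = 1961 * (1-(1+0.05)^(-16))/0.05 = 21252.8661
Discount back 7 years to time 0:
PV = 21252.8661 * (1+0.05)^(-7)
= 21252.8661 * 0.710681
= 15104.0152


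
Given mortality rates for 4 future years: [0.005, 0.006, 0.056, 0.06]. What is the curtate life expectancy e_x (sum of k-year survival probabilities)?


e_x = sum_{k=1}^{n} k_p_x
k_p_x values:
  1_p_x = 0.995
  2_p_x = 0.98903
  3_p_x = 0.933644
  4_p_x = 0.877626
e_x = 3.7953


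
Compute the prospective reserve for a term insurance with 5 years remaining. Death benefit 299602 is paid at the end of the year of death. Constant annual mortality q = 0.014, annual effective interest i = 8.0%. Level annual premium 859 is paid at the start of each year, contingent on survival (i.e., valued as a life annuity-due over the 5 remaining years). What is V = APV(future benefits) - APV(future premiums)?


v = 1/(1+i) = 0.925926
APV(future benefits) per unit = sum_{k=0}^{4} k_p_x * q * v^(k+1) = 0.054472
APV(future benefits) = 299602 * 0.054472 = 16319.9941
Life annuity-due factor ä_{x:5} = sum_{k=0}^{4} k_p_x * v^k = 4.202145
APV(future premiums) = 859 * 4.202145 = 3609.6423
V = 16319.9941 - 3609.6423
= 12710.3517


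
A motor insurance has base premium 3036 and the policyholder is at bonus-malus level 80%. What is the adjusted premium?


adjusted = base * BM_level / 100
= 3036 * 80 / 100
= 3036 * 0.8
= 2428.8


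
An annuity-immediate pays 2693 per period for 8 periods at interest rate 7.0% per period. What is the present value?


PV = PMT * (1 - (1+i)^(-n)) / i
= 2693 * (1 - (1+0.07)^(-8)) / 0.07
= 2693 * (1 - 0.582009) / 0.07
= 2693 * 5.971299
= 16080.7069


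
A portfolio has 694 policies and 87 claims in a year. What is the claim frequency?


frequency = claims / policies
= 87 / 694
= 0.1254


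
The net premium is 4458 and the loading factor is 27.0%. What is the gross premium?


Gross = net * (1 + loading)
= 4458 * (1 + 0.27)
= 4458 * 1.27
= 5661.66


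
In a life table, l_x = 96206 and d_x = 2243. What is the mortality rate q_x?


q_x = d_x / l_x
= 2243 / 96206
= 0.0233


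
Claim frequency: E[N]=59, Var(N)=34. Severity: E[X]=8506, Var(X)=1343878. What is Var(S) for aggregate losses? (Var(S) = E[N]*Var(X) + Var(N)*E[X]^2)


Var(S) = E[N]*Var(X) + Var(N)*E[X]^2
= 59*1343878 + 34*8506^2
= 79288802 + 2459969224
= 2.5393e+09


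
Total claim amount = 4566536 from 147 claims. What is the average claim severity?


severity = total / number
= 4566536 / 147
= 31064.8707


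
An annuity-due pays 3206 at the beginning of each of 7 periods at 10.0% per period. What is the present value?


PV_due = PMT * (1-(1+i)^(-n))/i * (1+i)
PV_immediate = 15608.1507
PV_due = 15608.1507 * 1.1
= 17168.9658


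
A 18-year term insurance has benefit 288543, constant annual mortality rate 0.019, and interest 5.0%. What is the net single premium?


NSP = benefit * sum_{k=0}^{n-1} k_p_x * q * v^(k+1)
With constant q=0.019, v=0.952381
Sum = 0.194352
NSP = 288543 * 0.194352
= 56078.9674


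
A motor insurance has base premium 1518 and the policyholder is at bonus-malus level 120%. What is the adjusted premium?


adjusted = base * BM_level / 100
= 1518 * 120 / 100
= 1518 * 1.2
= 1821.6


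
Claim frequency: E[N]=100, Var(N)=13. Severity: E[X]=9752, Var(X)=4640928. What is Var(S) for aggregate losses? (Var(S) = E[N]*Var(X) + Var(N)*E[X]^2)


Var(S) = E[N]*Var(X) + Var(N)*E[X]^2
= 100*4640928 + 13*9752^2
= 464092800 + 1236319552
= 1.7004e+09


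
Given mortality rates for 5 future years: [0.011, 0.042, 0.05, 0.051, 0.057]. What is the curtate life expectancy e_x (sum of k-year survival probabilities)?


e_x = sum_{k=1}^{n} k_p_x
k_p_x values:
  1_p_x = 0.989
  2_p_x = 0.947462
  3_p_x = 0.900089
  4_p_x = 0.854184
  5_p_x = 0.805496
e_x = 4.4962


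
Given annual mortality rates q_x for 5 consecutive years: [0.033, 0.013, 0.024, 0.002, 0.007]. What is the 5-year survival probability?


p_k = 1 - q_k for each year
Survival = product of (1 - q_k)
= 0.967 * 0.987 * 0.976 * 0.998 * 0.993
= 0.9232


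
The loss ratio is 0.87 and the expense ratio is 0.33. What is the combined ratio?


Combined ratio = loss ratio + expense ratio
= 0.87 + 0.33
= 1.2


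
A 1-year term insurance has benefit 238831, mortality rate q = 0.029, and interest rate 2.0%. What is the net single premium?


NSP = benefit * q * v
v = 1/(1+i) = 0.980392
NSP = 238831 * 0.029 * 0.980392
= 6790.2931


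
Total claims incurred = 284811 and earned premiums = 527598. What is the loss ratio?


Loss ratio = claims / premiums
= 284811 / 527598
= 0.5398


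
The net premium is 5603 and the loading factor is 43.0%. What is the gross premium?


Gross = net * (1 + loading)
= 5603 * (1 + 0.43)
= 5603 * 1.43
= 8012.29


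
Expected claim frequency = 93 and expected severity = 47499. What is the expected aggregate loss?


E[S] = E[N] * E[X]
= 93 * 47499
= 4.4174e+06


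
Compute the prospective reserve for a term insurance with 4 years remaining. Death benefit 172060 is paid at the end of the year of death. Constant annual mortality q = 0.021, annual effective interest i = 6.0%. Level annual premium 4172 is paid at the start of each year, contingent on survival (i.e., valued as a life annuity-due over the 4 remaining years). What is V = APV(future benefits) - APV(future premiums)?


v = 1/(1+i) = 0.943396
APV(future benefits) per unit = sum_{k=0}^{3} k_p_x * q * v^(k+1) = 0.070616
APV(future benefits) = 172060 * 0.070616 = 12150.1672
Life annuity-due factor ä_{x:4} = sum_{k=0}^{3} k_p_x * v^k = 3.56442
APV(future premiums) = 4172 * 3.56442 = 14870.7615
V = 12150.1672 - 14870.7615
= -2720.5942


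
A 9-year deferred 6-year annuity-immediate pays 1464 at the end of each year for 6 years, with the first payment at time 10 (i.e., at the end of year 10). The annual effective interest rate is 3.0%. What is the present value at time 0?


PV at time 9 of the 6-year annuity-immediate:
a_n = 1464 * (1-(1+0.03)^(-6))/0.03 = 7930.7683
Discount back 9 years to time 0:
PV = 7930.7683 * (1+0.03)^(-9)
= 7930.7683 * 0.766417
= 6078.2735


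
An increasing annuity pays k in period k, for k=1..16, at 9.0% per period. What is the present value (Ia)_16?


(Ia)_n = sum_{k=1}^{n} k * v^k, v = 1/(1+i)
v = 0.917431
Sum computed term by term:
(Ia)_16 = 55.8975


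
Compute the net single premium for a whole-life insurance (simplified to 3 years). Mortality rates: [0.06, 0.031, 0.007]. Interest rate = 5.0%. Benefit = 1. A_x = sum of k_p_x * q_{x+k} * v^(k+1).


v = 0.952381
Year 0: k_p_x=1.0, q=0.06, term=0.057143
Year 1: k_p_x=0.94, q=0.031, term=0.026431
Year 2: k_p_x=0.91086, q=0.007, term=0.005508
A_x = 0.0891


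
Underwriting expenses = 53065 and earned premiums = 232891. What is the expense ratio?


Expense ratio = expenses / premiums
= 53065 / 232891
= 0.2279


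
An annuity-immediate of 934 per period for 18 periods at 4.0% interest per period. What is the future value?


FV = PMT * ((1+i)^n - 1) / i
= 934 * ((1.04)^18 - 1) / 0.04
= 934 * (2.025817 - 1) / 0.04
= 23952.8156


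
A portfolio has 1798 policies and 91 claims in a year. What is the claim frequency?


frequency = claims / policies
= 91 / 1798
= 0.0506


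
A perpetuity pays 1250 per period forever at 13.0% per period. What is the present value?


PV = PMT / i
= 1250 / 0.13
= 9615.3846


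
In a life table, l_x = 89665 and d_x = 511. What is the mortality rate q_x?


q_x = d_x / l_x
= 511 / 89665
= 0.0057


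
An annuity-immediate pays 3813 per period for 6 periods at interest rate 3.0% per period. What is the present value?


PV = PMT * (1 - (1+i)^(-n)) / i
= 3813 * (1 - (1+0.03)^(-6)) / 0.03
= 3813 * (1 - 0.837484) / 0.03
= 3813 * 5.417191
= 20655.751


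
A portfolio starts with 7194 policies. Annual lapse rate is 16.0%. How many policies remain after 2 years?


remaining = initial * (1 - lapse)^years
= 7194 * (1 - 0.16)^2
= 7194 * 0.7056
= 5076.0864


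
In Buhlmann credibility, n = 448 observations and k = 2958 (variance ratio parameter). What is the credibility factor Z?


Z = n / (n + k)
= 448 / (448 + 2958)
= 448 / 3406
= 0.1315


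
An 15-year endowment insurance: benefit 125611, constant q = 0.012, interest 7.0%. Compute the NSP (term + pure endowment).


Term component = 12823.1501
Pure endowment = 15_p_x * v^15 * benefit = 0.834361 * 0.362446 * 125611 = 37986.1411
NSP = 50809.2911


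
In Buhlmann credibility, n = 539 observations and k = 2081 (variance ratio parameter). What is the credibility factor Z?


Z = n / (n + k)
= 539 / (539 + 2081)
= 539 / 2620
= 0.2057


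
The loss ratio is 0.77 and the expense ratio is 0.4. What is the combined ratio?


Combined ratio = loss ratio + expense ratio
= 0.77 + 0.4
= 1.17


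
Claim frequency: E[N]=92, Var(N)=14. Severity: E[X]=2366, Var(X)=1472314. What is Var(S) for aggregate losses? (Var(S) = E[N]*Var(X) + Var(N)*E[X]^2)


Var(S) = E[N]*Var(X) + Var(N)*E[X]^2
= 92*1472314 + 14*2366^2
= 135452888 + 78371384
= 2.1382e+08


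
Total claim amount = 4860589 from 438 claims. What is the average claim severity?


severity = total / number
= 4860589 / 438
= 11097.2352


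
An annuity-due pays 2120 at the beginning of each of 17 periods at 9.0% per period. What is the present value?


PV_due = PMT * (1-(1+i)^(-n))/i * (1+i)
PV_immediate = 18112.4985
PV_due = 18112.4985 * 1.09
= 19742.6234


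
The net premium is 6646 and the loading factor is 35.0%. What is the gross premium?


Gross = net * (1 + loading)
= 6646 * (1 + 0.35)
= 6646 * 1.35
= 8972.1


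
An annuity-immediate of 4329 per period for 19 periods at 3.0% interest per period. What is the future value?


FV = PMT * ((1+i)^n - 1) / i
= 4329 * ((1.03)^19 - 1) / 0.03
= 4329 * (1.753506 - 1) / 0.03
= 108730.9235


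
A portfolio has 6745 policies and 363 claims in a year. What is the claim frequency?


frequency = claims / policies
= 363 / 6745
= 0.0538


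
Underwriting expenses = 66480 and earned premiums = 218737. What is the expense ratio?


Expense ratio = expenses / premiums
= 66480 / 218737
= 0.3039


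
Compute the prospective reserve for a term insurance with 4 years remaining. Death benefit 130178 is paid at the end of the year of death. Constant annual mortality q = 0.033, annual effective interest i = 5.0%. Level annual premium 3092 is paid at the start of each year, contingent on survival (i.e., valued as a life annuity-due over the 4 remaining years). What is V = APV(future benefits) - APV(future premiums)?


v = 1/(1+i) = 0.952381
APV(future benefits) per unit = sum_{k=0}^{3} k_p_x * q * v^(k+1) = 0.111578
APV(future benefits) = 130178 * 0.111578 = 14525.0228
Life annuity-due factor ä_{x:4} = sum_{k=0}^{3} k_p_x * v^k = 3.550214
APV(future premiums) = 3092 * 3.550214 = 10977.2631
V = 14525.0228 - 10977.2631
= 3547.7597


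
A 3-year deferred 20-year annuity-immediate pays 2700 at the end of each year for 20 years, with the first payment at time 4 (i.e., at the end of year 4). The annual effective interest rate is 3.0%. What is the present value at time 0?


PV at time 3 of the 20-year annuity-immediate:
a_n = 2700 * (1-(1+0.03)^(-20))/0.03 = 40169.1821
Discount back 3 years to time 0:
PV = 40169.1821 * (1+0.03)^(-3)
= 40169.1821 * 0.915142
= 36760.492


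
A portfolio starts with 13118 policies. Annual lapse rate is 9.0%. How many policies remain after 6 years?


remaining = initial * (1 - lapse)^years
= 13118 * (1 - 0.09)^6
= 13118 * 0.567869
= 7449.3088


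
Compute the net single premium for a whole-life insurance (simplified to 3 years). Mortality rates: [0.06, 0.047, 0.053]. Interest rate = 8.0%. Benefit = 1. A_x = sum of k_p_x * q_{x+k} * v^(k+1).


v = 0.925926
Year 0: k_p_x=1.0, q=0.06, term=0.055556
Year 1: k_p_x=0.94, q=0.047, term=0.037877
Year 2: k_p_x=0.89582, q=0.053, term=0.03769
A_x = 0.1311


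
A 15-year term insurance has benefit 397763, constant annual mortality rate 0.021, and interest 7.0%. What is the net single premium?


NSP = benefit * sum_{k=0}^{n-1} k_p_x * q * v^(k+1)
With constant q=0.021, v=0.934579
Sum = 0.169933
NSP = 397763 * 0.169933
= 67593.098


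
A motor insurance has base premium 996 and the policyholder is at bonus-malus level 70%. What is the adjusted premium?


adjusted = base * BM_level / 100
= 996 * 70 / 100
= 996 * 0.7
= 697.2


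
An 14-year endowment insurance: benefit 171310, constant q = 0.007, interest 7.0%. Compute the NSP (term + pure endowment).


Term component = 10099.6133
Pure endowment = 14_p_x * v^14 * benefit = 0.906337 * 0.387817 * 171310 = 60214.2535
NSP = 70313.8668


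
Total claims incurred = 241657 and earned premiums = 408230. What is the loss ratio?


Loss ratio = claims / premiums
= 241657 / 408230
= 0.592


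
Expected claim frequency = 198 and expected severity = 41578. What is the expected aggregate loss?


E[S] = E[N] * E[X]
= 198 * 41578
= 8.2324e+06


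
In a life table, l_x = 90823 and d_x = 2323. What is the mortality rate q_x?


q_x = d_x / l_x
= 2323 / 90823
= 0.0256


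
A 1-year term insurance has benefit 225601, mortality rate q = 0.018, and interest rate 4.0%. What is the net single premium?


NSP = benefit * q * v
v = 1/(1+i) = 0.961538
NSP = 225601 * 0.018 * 0.961538
= 3904.6327


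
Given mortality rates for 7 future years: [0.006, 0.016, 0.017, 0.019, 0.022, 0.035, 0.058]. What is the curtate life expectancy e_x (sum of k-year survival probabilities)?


e_x = sum_{k=1}^{n} k_p_x
k_p_x values:
  1_p_x = 0.994
  2_p_x = 0.978096
  3_p_x = 0.961468
  4_p_x = 0.9432
  5_p_x = 0.92245
  6_p_x = 0.890164
  7_p_x = 0.838535
e_x = 6.5279


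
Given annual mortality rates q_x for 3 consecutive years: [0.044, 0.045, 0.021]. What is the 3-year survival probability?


p_k = 1 - q_k for each year
Survival = product of (1 - q_k)
= 0.956 * 0.955 * 0.979
= 0.8938


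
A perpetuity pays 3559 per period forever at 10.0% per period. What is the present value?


PV = PMT / i
= 3559 / 0.1
= 35590.0


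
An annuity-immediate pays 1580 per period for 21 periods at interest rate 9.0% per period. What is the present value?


PV = PMT * (1 - (1+i)^(-n)) / i
= 1580 * (1 - (1+0.09)^(-21)) / 0.09
= 1580 * (1 - 0.163698) / 0.09
= 1580 * 9.292244
= 14681.7451


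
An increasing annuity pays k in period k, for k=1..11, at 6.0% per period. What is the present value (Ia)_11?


(Ia)_n = sum_{k=1}^{n} k * v^k, v = 1/(1+i)
v = 0.943396
Sum computed term by term:
(Ia)_11 = 42.7571


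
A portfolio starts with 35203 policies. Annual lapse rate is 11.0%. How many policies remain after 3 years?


remaining = initial * (1 - lapse)^years
= 35203 * (1 - 0.11)^3
= 35203 * 0.704969
= 24817.0237


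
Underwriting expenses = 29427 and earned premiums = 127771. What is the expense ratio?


Expense ratio = expenses / premiums
= 29427 / 127771
= 0.2303


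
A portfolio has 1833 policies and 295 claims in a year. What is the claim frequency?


frequency = claims / policies
= 295 / 1833
= 0.1609


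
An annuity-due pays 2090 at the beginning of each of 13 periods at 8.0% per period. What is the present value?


PV_due = PMT * (1-(1+i)^(-n))/i * (1+i)
PV_immediate = 16518.8917
PV_due = 16518.8917 * 1.08
= 17840.4031


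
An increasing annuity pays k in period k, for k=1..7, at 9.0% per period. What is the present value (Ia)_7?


(Ia)_n = sum_{k=1}^{n} k * v^k, v = 1/(1+i)
v = 0.917431
Sum computed term by term:
(Ia)_7 = 18.4075


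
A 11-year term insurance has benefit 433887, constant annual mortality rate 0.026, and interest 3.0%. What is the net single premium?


NSP = benefit * sum_{k=0}^{n-1} k_p_x * q * v^(k+1)
With constant q=0.026, v=0.970874
Sum = 0.213256
NSP = 433887 * 0.213256
= 92529.1959


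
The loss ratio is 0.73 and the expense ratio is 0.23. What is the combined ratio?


Combined ratio = loss ratio + expense ratio
= 0.73 + 0.23
= 0.96


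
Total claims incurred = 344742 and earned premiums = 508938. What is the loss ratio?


Loss ratio = claims / premiums
= 344742 / 508938
= 0.6774


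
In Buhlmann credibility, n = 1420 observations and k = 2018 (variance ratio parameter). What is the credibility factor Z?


Z = n / (n + k)
= 1420 / (1420 + 2018)
= 1420 / 3438
= 0.413


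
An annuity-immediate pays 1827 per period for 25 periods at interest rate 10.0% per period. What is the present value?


PV = PMT * (1 - (1+i)^(-n)) / i
= 1827 * (1 - (1+0.1)^(-25)) / 0.1
= 1827 * (1 - 0.092296) / 0.1
= 1827 * 9.07704
= 16583.7521


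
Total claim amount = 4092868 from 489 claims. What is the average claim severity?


severity = total / number
= 4092868 / 489
= 8369.8732


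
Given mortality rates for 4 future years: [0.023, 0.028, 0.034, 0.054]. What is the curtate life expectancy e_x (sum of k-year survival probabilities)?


e_x = sum_{k=1}^{n} k_p_x
k_p_x values:
  1_p_x = 0.977
  2_p_x = 0.949644
  3_p_x = 0.917356
  4_p_x = 0.867819
e_x = 3.7118


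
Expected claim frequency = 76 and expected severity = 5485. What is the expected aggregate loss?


E[S] = E[N] * E[X]
= 76 * 5485
= 416860


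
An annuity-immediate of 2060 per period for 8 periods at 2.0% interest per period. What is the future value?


FV = PMT * ((1+i)^n - 1) / i
= 2060 * ((1.02)^8 - 1) / 0.02
= 2060 * (1.171659 - 1) / 0.02
= 17680.9162


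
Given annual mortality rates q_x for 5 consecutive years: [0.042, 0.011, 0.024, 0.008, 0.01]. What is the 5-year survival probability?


p_k = 1 - q_k for each year
Survival = product of (1 - q_k)
= 0.958 * 0.989 * 0.976 * 0.992 * 0.99
= 0.9082


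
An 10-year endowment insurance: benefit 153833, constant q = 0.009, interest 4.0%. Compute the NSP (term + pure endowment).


Term component = 10816.9437
Pure endowment = 10_p_x * v^10 * benefit = 0.913559 * 0.675564 * 153833 = 94940.7507
NSP = 105757.6945


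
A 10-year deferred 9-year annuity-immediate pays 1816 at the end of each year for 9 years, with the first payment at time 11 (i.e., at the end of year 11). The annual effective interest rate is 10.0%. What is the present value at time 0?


PV at time 10 of the 9-year annuity-immediate:
a_n = 1816 * (1-(1+0.1)^(-9))/0.1 = 10458.3873
Discount back 10 years to time 0:
PV = 10458.3873 * (1+0.1)^(-10)
= 10458.3873 * 0.385543
= 4032.161


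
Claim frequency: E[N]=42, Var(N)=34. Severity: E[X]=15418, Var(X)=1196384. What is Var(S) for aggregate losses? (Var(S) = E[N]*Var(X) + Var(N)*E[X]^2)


Var(S) = E[N]*Var(X) + Var(N)*E[X]^2
= 42*1196384 + 34*15418^2
= 50248128 + 8082300616
= 8.1325e+09


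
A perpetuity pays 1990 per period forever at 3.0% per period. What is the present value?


PV = PMT / i
= 1990 / 0.03
= 66333.3333


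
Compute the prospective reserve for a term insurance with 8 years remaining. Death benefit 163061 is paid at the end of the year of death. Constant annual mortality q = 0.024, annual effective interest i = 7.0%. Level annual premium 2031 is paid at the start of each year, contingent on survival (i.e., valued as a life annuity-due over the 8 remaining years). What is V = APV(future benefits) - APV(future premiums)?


v = 1/(1+i) = 0.934579
APV(future benefits) per unit = sum_{k=0}^{7} k_p_x * q * v^(k+1) = 0.132967
APV(future benefits) = 163061 * 0.132967 = 21681.7271
Life annuity-due factor ä_{x:8} = sum_{k=0}^{7} k_p_x * v^k = 5.928111
APV(future premiums) = 2031 * 5.928111 = 12039.9929
V = 21681.7271 - 12039.9929
= 9641.7342


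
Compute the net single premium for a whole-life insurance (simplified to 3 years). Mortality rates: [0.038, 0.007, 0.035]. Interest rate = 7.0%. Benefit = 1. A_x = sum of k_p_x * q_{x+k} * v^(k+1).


v = 0.934579
Year 0: k_p_x=1.0, q=0.038, term=0.035514
Year 1: k_p_x=0.962, q=0.007, term=0.005882
Year 2: k_p_x=0.955266, q=0.035, term=0.027292
A_x = 0.0687


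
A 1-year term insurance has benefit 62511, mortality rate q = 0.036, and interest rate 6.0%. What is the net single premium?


NSP = benefit * q * v
v = 1/(1+i) = 0.943396
NSP = 62511 * 0.036 * 0.943396
= 2123.0151


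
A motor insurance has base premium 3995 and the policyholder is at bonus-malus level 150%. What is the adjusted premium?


adjusted = base * BM_level / 100
= 3995 * 150 / 100
= 3995 * 1.5
= 5992.5


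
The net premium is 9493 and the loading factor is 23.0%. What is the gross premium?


Gross = net * (1 + loading)
= 9493 * (1 + 0.23)
= 9493 * 1.23
= 11676.39


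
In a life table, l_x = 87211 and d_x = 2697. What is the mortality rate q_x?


q_x = d_x / l_x
= 2697 / 87211
= 0.0309


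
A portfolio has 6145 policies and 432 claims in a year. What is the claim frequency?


frequency = claims / policies
= 432 / 6145
= 0.0703


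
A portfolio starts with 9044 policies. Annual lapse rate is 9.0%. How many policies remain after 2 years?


remaining = initial * (1 - lapse)^years
= 9044 * (1 - 0.09)^2
= 9044 * 0.8281
= 7489.3364


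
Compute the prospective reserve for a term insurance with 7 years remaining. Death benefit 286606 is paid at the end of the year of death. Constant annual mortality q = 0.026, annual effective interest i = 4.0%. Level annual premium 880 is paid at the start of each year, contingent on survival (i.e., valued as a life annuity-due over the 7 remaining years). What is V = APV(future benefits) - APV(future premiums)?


v = 1/(1+i) = 0.961538
APV(future benefits) per unit = sum_{k=0}^{6} k_p_x * q * v^(k+1) = 0.144991
APV(future benefits) = 286606 * 0.144991 = 41555.388
Life annuity-due factor ä_{x:7} = sum_{k=0}^{6} k_p_x * v^k = 5.799654
APV(future premiums) = 880 * 5.799654 = 5103.6952
V = 41555.388 - 5103.6952
= 36451.6929


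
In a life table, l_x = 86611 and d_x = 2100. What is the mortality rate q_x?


q_x = d_x / l_x
= 2100 / 86611
= 0.0242


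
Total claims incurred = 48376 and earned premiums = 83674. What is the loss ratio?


Loss ratio = claims / premiums
= 48376 / 83674
= 0.5781


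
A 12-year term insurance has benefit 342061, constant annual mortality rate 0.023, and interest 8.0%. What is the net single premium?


NSP = benefit * sum_{k=0}^{n-1} k_p_x * q * v^(k+1)
With constant q=0.023, v=0.925926
Sum = 0.156229
NSP = 342061 * 0.156229
= 53439.888


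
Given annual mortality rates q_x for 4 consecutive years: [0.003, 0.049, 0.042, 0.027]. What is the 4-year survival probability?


p_k = 1 - q_k for each year
Survival = product of (1 - q_k)
= 0.997 * 0.951 * 0.958 * 0.973
= 0.8838


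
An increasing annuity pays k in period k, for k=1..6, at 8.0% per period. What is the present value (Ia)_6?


(Ia)_n = sum_{k=1}^{n} k * v^k, v = 1/(1+i)
v = 0.925926
Sum computed term by term:
(Ia)_6 = 15.1462


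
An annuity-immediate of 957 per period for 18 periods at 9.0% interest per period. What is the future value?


FV = PMT * ((1+i)^n - 1) / i
= 957 * ((1.09)^18 - 1) / 0.09
= 957 * (4.71712 - 1) / 0.09
= 39525.3804


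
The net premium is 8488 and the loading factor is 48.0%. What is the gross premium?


Gross = net * (1 + loading)
= 8488 * (1 + 0.48)
= 8488 * 1.48
= 12562.24


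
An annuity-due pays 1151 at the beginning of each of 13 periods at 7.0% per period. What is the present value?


PV_due = PMT * (1-(1+i)^(-n))/i * (1+i)
PV_immediate = 9619.656
PV_due = 9619.656 * 1.07
= 10293.0319


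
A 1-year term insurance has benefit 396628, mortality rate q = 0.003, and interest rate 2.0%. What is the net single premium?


NSP = benefit * q * v
v = 1/(1+i) = 0.980392
NSP = 396628 * 0.003 * 0.980392
= 1166.5529


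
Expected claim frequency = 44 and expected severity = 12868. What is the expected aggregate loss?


E[S] = E[N] * E[X]
= 44 * 12868
= 566192


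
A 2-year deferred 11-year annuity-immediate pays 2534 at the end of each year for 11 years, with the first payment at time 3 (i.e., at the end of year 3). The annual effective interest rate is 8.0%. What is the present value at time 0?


PV at time 2 of the 11-year annuity-immediate:
a_n = 2534 * (1-(1+0.08)^(-11))/0.08 = 18090.1354
Discount back 2 years to time 0:
PV = 18090.1354 * (1+0.08)^(-2)
= 18090.1354 * 0.857339
= 15509.3754


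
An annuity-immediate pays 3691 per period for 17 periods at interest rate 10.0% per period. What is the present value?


PV = PMT * (1 - (1+i)^(-n)) / i
= 3691 * (1 - (1+0.1)^(-17)) / 0.1
= 3691 * (1 - 0.197845) / 0.1
= 3691 * 8.021553
= 29607.5533


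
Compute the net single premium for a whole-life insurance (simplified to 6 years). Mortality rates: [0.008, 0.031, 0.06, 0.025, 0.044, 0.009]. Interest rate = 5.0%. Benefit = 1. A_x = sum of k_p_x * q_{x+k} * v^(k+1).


v = 0.952381
Year 0: k_p_x=1.0, q=0.008, term=0.007619
Year 1: k_p_x=0.992, q=0.031, term=0.027893
Year 2: k_p_x=0.961248, q=0.06, term=0.049822
Year 3: k_p_x=0.903573, q=0.025, term=0.018584
Year 4: k_p_x=0.880984, q=0.044, term=0.030372
Year 5: k_p_x=0.842221, q=0.009, term=0.005656
A_x = 0.1399


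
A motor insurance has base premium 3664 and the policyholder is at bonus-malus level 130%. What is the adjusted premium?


adjusted = base * BM_level / 100
= 3664 * 130 / 100
= 3664 * 1.3
= 4763.2


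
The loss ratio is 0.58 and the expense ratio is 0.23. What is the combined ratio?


Combined ratio = loss ratio + expense ratio
= 0.58 + 0.23
= 0.81


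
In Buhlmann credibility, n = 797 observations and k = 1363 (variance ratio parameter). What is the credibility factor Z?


Z = n / (n + k)
= 797 / (797 + 1363)
= 797 / 2160
= 0.369


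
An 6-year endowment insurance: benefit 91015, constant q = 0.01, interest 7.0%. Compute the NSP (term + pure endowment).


Term component = 4239.6155
Pure endowment = 6_p_x * v^6 * benefit = 0.94148 * 0.666342 * 91015 = 57098.0761
NSP = 61337.6916


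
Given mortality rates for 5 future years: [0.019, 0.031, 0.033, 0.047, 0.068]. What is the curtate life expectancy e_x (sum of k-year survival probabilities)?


e_x = sum_{k=1}^{n} k_p_x
k_p_x values:
  1_p_x = 0.981
  2_p_x = 0.950589
  3_p_x = 0.91922
  4_p_x = 0.876016
  5_p_x = 0.816447
e_x = 4.5433


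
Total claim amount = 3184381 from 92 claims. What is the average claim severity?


severity = total / number
= 3184381 / 92
= 34612.837


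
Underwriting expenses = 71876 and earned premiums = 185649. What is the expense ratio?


Expense ratio = expenses / premiums
= 71876 / 185649
= 0.3872


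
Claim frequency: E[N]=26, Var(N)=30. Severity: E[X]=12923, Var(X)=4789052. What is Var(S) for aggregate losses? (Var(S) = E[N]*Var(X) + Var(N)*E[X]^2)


Var(S) = E[N]*Var(X) + Var(N)*E[X]^2
= 26*4789052 + 30*12923^2
= 124515352 + 5010117870
= 5.1346e+09


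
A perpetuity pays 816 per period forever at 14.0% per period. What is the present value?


PV = PMT / i
= 816 / 0.14
= 5828.5714


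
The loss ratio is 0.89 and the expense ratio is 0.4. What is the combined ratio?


Combined ratio = loss ratio + expense ratio
= 0.89 + 0.4
= 1.29


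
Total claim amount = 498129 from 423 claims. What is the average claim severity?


severity = total / number
= 498129 / 423
= 1177.6099


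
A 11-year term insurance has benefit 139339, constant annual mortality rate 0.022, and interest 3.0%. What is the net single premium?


NSP = benefit * sum_{k=0}^{n-1} k_p_x * q * v^(k+1)
With constant q=0.022, v=0.970874
Sum = 0.18378
NSP = 139339 * 0.18378
= 25607.7096


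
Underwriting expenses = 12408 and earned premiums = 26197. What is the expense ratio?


Expense ratio = expenses / premiums
= 12408 / 26197
= 0.4736


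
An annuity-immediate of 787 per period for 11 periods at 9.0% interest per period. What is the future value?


FV = PMT * ((1+i)^n - 1) / i
= 787 * ((1.09)^11 - 1) / 0.09
= 787 * (2.580426 - 1) / 0.09
= 13819.9509


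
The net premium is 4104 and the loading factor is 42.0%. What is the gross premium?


Gross = net * (1 + loading)
= 4104 * (1 + 0.42)
= 4104 * 1.42
= 5827.68


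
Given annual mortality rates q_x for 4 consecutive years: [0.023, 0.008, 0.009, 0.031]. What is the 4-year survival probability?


p_k = 1 - q_k for each year
Survival = product of (1 - q_k)
= 0.977 * 0.992 * 0.991 * 0.969
= 0.9307


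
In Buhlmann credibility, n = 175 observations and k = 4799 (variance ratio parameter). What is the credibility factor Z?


Z = n / (n + k)
= 175 / (175 + 4799)
= 175 / 4974
= 0.0352


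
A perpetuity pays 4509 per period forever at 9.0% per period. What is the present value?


PV = PMT / i
= 4509 / 0.09
= 50100.0


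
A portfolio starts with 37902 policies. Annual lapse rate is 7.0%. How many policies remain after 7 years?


remaining = initial * (1 - lapse)^years
= 37902 * (1 - 0.07)^7
= 37902 * 0.601701
= 22805.6664


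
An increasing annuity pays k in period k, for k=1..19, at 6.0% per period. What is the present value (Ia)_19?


(Ia)_n = sum_{k=1}^{n} k * v^k, v = 1/(1+i)
v = 0.943396
Sum computed term by term:
(Ia)_19 = 92.4643


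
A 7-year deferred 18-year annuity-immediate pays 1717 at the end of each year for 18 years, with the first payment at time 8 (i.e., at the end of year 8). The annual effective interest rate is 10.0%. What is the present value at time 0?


PV at time 7 of the 18-year annuity-immediate:
a_n = 1717 * (1-(1+0.1)^(-18))/0.1 = 14081.8246
Discount back 7 years to time 0:
PV = 14081.8246 * (1+0.1)^(-7)
= 14081.8246 * 0.513158
= 7226.2026


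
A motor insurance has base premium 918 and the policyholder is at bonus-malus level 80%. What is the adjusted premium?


adjusted = base * BM_level / 100
= 918 * 80 / 100
= 918 * 0.8
= 734.4


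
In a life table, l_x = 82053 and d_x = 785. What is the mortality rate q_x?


q_x = d_x / l_x
= 785 / 82053
= 0.0096


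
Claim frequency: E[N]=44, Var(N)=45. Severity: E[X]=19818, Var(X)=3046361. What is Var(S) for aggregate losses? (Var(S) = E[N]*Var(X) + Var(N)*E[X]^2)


Var(S) = E[N]*Var(X) + Var(N)*E[X]^2
= 44*3046361 + 45*19818^2
= 134039884 + 17673890580
= 1.7808e+10


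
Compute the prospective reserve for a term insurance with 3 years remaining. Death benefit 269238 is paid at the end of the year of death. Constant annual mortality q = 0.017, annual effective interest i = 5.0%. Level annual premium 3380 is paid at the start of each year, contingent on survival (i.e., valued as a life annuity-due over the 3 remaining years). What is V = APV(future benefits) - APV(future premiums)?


v = 1/(1+i) = 0.952381
APV(future benefits) per unit = sum_{k=0}^{2} k_p_x * q * v^(k+1) = 0.045538
APV(future benefits) = 269238 * 0.045538 = 12260.5684
Life annuity-due factor ä_{x:3} = sum_{k=0}^{2} k_p_x * v^k = 2.812643
APV(future premiums) = 3380 * 2.812643 = 9506.7336
V = 12260.5684 - 9506.7336
= 2753.8347


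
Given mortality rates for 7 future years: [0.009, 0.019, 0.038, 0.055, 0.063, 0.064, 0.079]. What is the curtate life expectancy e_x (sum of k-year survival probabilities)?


e_x = sum_{k=1}^{n} k_p_x
k_p_x values:
  1_p_x = 0.991
  2_p_x = 0.972171
  3_p_x = 0.935229
  4_p_x = 0.883791
  5_p_x = 0.828112
  6_p_x = 0.775113
  7_p_x = 0.713879
e_x = 6.0993


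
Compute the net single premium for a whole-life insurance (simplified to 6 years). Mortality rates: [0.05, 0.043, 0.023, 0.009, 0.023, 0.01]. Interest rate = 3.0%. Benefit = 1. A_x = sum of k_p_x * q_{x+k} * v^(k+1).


v = 0.970874
Year 0: k_p_x=1.0, q=0.05, term=0.048544
Year 1: k_p_x=0.95, q=0.043, term=0.038505
Year 2: k_p_x=0.90915, q=0.023, term=0.019136
Year 3: k_p_x=0.88824, q=0.009, term=0.007103
Year 4: k_p_x=0.880245, q=0.023, term=0.017464
Year 5: k_p_x=0.86, q=0.01, term=0.007202
A_x = 0.138


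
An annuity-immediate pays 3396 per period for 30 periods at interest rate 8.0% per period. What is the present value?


PV = PMT * (1 - (1+i)^(-n)) / i
= 3396 * (1 - (1+0.08)^(-30)) / 0.08
= 3396 * (1 - 0.099377) / 0.08
= 3396 * 11.257783
= 38231.4322


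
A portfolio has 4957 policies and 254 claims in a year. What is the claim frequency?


frequency = claims / policies
= 254 / 4957
= 0.0512


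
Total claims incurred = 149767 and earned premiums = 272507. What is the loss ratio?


Loss ratio = claims / premiums
= 149767 / 272507
= 0.5496


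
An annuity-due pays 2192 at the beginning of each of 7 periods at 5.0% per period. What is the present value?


PV_due = PMT * (1-(1+i)^(-n))/i * (1+i)
PV_immediate = 12683.7305
PV_due = 12683.7305 * 1.05
= 13317.917


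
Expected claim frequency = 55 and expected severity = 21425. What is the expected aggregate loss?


E[S] = E[N] * E[X]
= 55 * 21425
= 1.1784e+06


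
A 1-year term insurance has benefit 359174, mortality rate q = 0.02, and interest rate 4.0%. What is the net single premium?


NSP = benefit * q * v
v = 1/(1+i) = 0.961538
NSP = 359174 * 0.02 * 0.961538
= 6907.1923


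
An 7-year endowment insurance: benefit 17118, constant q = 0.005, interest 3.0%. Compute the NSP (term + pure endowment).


Term component = 525.6286
Pure endowment = 7_p_x * v^7 * benefit = 0.965521 * 0.813092 * 17118 = 13438.5996
NSP = 13964.2282


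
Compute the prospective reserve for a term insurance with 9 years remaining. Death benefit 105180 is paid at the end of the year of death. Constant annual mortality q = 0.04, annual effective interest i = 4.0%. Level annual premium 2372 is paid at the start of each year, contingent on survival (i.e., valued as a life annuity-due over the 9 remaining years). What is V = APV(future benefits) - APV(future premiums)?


v = 1/(1+i) = 0.961538
APV(future benefits) per unit = sum_{k=0}^{8} k_p_x * q * v^(k+1) = 0.256717
APV(future benefits) = 105180 * 0.256717 = 27001.5362
Life annuity-due factor ä_{x:9} = sum_{k=0}^{8} k_p_x * v^k = 6.674652
APV(future premiums) = 2372 * 6.674652 = 15832.2755
V = 27001.5362 - 15832.2755
= 11169.2607


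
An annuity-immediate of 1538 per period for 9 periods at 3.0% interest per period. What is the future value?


FV = PMT * ((1+i)^n - 1) / i
= 1538 * ((1.03)^9 - 1) / 0.03
= 1538 * (1.304773 - 1) / 0.03
= 15624.7052


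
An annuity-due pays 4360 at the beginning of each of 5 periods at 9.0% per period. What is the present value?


PV_due = PMT * (1-(1+i)^(-n))/i * (1+i)
PV_immediate = 16958.8795
PV_due = 16958.8795 * 1.09
= 18485.1787


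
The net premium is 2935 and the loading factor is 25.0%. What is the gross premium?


Gross = net * (1 + loading)
= 2935 * (1 + 0.25)
= 2935 * 1.25
= 3668.75


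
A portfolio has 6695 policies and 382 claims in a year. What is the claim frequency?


frequency = claims / policies
= 382 / 6695
= 0.0571


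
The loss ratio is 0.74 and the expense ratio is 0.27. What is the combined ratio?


Combined ratio = loss ratio + expense ratio
= 0.74 + 0.27
= 1.01
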